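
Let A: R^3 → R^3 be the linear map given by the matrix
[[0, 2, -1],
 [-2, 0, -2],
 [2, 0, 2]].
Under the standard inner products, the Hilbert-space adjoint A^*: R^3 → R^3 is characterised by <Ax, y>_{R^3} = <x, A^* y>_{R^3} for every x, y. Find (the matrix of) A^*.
A^* = A^T =
[[0, -2, 2],
 [2, 0, 0],
 [-1, -2, 2]]

For real matrices with standard dot products, the defining identity <Ax, y> = <x, A^* y> gives (Ax)^T y = x^T (A^*) y, i.e. x^T A^T y = x^T (A^*) y. Since this holds for all x, y, we must have A^* = A^T. Therefore
A^* =
[[0, -2, 2],
 [2, 0, 0],
 [-1, -2, 2]].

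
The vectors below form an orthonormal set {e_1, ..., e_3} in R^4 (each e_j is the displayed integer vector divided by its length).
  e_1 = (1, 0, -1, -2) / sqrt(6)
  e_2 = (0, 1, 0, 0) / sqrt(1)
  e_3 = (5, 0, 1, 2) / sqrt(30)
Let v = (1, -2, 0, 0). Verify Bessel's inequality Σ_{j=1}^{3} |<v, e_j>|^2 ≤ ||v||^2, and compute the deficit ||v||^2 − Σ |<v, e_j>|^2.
Σ |<v, e_j>|^2 = 5; ||v||^2 = 5; deficit = 0

Write each e_j = u_j / sqrt(<u_j, u_j>) where u_j is the displayed integer vector. Then <v, e_j> = <v, u_j> / sqrt(<u_j, u_j>), so |<v, e_j>|^2 = <v, u_j>^2 / <u_j, u_j>.
Coefficients: <v, e_1> = 1/sqrt(6), <v, e_2> = -2/sqrt(1), <v, e_3> = 5/sqrt(30).
Square and sum: Σ |<v, e_j>|^2 = 5.
Compute ||v||^2 = v·v = 5.
Deficit = 5 − 5 = 0 ≥ 0, confirming Bessel's inequality. (The deficit equals ||v − Σ <v,e_j> e_j||^2, the squared distance from v to span{e_j}.)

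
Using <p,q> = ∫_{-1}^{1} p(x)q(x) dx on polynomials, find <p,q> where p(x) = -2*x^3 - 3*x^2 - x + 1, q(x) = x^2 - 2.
<p,q> = -8/15

Expand the product: p(x)·q(x) = -2*x^5 - 3*x^4 + 3*x^3 + 7*x^2 + 2*x - 2.
∫_{-1}^{1} of each monomial x^k gives [2/(k+1) if k even, 0 if k odd]. Integrating term-by-term (or equivalently evaluating the antiderivative F(x) = -x^6/3 - 3*x^5/5 + 3*x^4/4 + 7*x^3/3 + x^2 - 2*x at the endpoints):
  F(1) − F(−1) = 23/20 − (101/60) = -8/15.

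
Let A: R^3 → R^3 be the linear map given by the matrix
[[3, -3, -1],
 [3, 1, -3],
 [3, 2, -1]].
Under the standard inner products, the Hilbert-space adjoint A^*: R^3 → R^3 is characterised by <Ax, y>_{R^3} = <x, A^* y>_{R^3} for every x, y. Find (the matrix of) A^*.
A^* = A^T =
[[3, 3, 3],
 [-3, 1, 2],
 [-1, -3, -1]]

For real matrices with standard dot products, the defining identity <Ax, y> = <x, A^* y> gives (Ax)^T y = x^T (A^*) y, i.e. x^T A^T y = x^T (A^*) y. Since this holds for all x, y, we must have A^* = A^T. Therefore
A^* =
[[3, 3, 3],
 [-3, 1, 2],
 [-1, -3, -1]].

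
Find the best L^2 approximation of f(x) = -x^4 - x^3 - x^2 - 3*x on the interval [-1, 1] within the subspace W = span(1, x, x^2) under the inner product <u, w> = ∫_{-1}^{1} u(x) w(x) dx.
g(x) = -13*x^2/7 - 18*x/5 + 3/35

The best approximation g ∈ W is the orthogonal projection of f onto W. Writing g = a_0 + a_1 x + a_2 x^2, the coefficients solve the normal equations G · a = b where
  G_{ij} = <φ_i, φ_j> and b_i = <f, φ_i>, with φ_0 = 1, φ_1 = x, φ_2 = x^2.
G =
  [2, 0, 2/3]
  [0, 2/3, 0]
  [2/3, 0, 2/5],
b = (-16/15, -12/5, -24/35).
Solving gives a_0 = 3/35, a_1 = -18/5, a_2 = -13/7, so
  g(x) = -13*x^2/7 - 18*x/5 + 3/35.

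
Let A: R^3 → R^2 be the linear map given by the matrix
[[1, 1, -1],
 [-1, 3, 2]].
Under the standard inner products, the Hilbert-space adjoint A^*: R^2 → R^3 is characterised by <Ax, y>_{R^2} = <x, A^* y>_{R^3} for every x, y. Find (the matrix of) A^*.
A^* = A^T =
[[1, -1],
 [1, 3],
 [-1, 2]]

For real matrices with standard dot products, the defining identity <Ax, y> = <x, A^* y> gives (Ax)^T y = x^T (A^*) y, i.e. x^T A^T y = x^T (A^*) y. Since this holds for all x, y, we must have A^* = A^T. Therefore
A^* =
[[1, -1],
 [1, 3],
 [-1, 2]].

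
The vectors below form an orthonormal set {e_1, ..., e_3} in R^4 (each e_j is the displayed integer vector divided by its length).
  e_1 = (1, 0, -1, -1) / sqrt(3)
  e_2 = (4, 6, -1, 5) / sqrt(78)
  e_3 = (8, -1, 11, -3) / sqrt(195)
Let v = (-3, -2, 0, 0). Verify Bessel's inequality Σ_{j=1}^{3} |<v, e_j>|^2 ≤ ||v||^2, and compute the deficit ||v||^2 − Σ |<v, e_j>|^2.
Σ |<v, e_j>|^2 = 193/15; ||v||^2 = 13; deficit = 2/15

Write each e_j = u_j / sqrt(<u_j, u_j>) where u_j is the displayed integer vector. Then <v, e_j> = <v, u_j> / sqrt(<u_j, u_j>), so |<v, e_j>|^2 = <v, u_j>^2 / <u_j, u_j>.
Coefficients: <v, e_1> = -3/sqrt(3), <v, e_2> = -24/sqrt(78), <v, e_3> = -22/sqrt(195).
Square and sum: Σ |<v, e_j>|^2 = 193/15.
Compute ||v||^2 = v·v = 13.
Deficit = 13 − 193/15 = 2/15 ≥ 0, confirming Bessel's inequality. (The deficit equals ||v − Σ <v,e_j> e_j||^2, the squared distance from v to span{e_j}.)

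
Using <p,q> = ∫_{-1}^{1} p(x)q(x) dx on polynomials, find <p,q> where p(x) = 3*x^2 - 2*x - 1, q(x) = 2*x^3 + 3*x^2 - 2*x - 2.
<p,q> = 8/3

Expand the product: p(x)·q(x) = 6*x^5 + 5*x^4 - 14*x^3 - 5*x^2 + 6*x + 2.
∫_{-1}^{1} of each monomial x^k gives [2/(k+1) if k even, 0 if k odd]. Integrating term-by-term (or equivalently evaluating the antiderivative F(x) = x^6 + x^5 - 7*x^4/2 - 5*x^3/3 + 3*x^2 + 2*x at the endpoints):
  F(1) − F(−1) = 11/6 − (-5/6) = 8/3.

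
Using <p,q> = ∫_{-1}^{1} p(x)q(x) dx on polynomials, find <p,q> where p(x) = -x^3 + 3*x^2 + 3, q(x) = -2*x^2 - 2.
<p,q> = -112/5

Expand the product: p(x)·q(x) = 2*x^5 - 6*x^4 + 2*x^3 - 12*x^2 - 6.
∫_{-1}^{1} of each monomial x^k gives [2/(k+1) if k even, 0 if k odd]. Integrating term-by-term (or equivalently evaluating the antiderivative F(x) = x^6/3 - 6*x^5/5 + x^4/2 - 4*x^3 - 6*x at the endpoints):
  F(1) − F(−1) = -311/30 − (361/30) = -112/5.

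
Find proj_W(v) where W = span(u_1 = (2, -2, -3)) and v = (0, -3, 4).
proj_W(v) = (-12/17, 12/17, 18/17)

Set up U = [u_1 | ... | u_1] ∈ R^(3×1). The projector onto W = col(U) is P = U (U^T U)^(-1) U^T.
Compute U^T U =
  [17],
and U^T v = (-6).
Solve U^T U · c = U^T v for the coefficients: c = (-6/17). The projection is proj_W(v) = U c.
Check: (v - proj_W(v)) · u_1 = 0  (should be 0).
Result: proj_W(v) = (-12/17, 12/17, 18/17).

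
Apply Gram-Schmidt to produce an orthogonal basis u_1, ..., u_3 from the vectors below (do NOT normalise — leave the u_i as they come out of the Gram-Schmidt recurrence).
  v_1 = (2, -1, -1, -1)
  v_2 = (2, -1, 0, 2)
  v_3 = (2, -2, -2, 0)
Orthogonal basis:
  u_1 = (2, -1, -1, -1)
  u_2 = (8/7, -4/7, 3/7, 17/7)
  u_3 = (-2/3, -2/3, -1, 1/3)

Apply the Gram-Schmidt recurrence
  u_1 = v_1
  u_i = v_i − Σ_{j<i} ((v_i · u_j) / (u_j · u_j)) · u_j.

Step by step this gives:
  u_1 = (2, -1, -1, -1)
  u_2 = (8/7, -4/7, 3/7, 17/7)
  u_3 = (-2/3, -2/3, -1, 1/3)

Orthogonality check:
  u_2 · u_1 = 0 (should be 0)
  u_3 · u_1 = 0 (should be 0)
  u_3 · u_2 = 0 (should be 0)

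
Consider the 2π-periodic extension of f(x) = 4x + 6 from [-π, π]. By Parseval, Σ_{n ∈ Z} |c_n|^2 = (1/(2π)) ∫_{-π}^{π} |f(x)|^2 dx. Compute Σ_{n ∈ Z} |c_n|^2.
Σ |c_n|^2 = 16π^2/3 + 36

Expand and integrate term by term over [-π, π]:
  ∫ (4x)^2 dx = 16·(2π^3/3); ∫ 2·4·(6)·x dx = 0 (odd integrand); ∫ 6^2 dx = 36·2π.
So (1/(2π)) ∫_{-π}^{π} (4x + 6)^2 dx = 16π^2/3 + 36 = 16π^2/3 + 36.
Parseval ⇒ Σ |c_n|^2 = 16π^2/3 + 36.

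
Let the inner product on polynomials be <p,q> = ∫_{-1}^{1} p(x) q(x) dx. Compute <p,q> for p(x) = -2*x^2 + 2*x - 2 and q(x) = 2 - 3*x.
<p,q> = -44/3

Expand the product: p(x)·q(x) = 6*x^3 - 10*x^2 + 10*x - 4.
∫_{-1}^{1} of each monomial x^k gives [2/(k+1) if k even, 0 if k odd]. Integrating term-by-term (or equivalently evaluating the antiderivative F(x) = 3*x^4/2 - 10*x^3/3 + 5*x^2 - 4*x at the endpoints):
  F(1) − F(−1) = -5/6 − (83/6) = -44/3.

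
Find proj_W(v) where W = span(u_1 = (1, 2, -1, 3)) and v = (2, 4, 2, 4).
proj_W(v) = (4/3, 8/3, -4/3, 4)

Set up U = [u_1 | ... | u_1] ∈ R^(4×1). The projector onto W = col(U) is P = U (U^T U)^(-1) U^T.
Compute U^T U =
  [15],
and U^T v = (20).
Solve U^T U · c = U^T v for the coefficients: c = (4/3). The projection is proj_W(v) = U c.
Check: (v - proj_W(v)) · u_1 = 0  (should be 0).
Result: proj_W(v) = (4/3, 8/3, -4/3, 4).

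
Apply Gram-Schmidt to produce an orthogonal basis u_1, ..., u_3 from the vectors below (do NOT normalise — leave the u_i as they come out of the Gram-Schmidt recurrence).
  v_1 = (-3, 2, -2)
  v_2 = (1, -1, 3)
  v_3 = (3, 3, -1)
Orthogonal basis:
  u_1 = (-3, 2, -2)
  u_2 = (-16/17, 5/17, 29/17)
  u_3 = (64/33, 112/33, 16/33)

Apply the Gram-Schmidt recurrence
  u_1 = v_1
  u_i = v_i − Σ_{j<i} ((v_i · u_j) / (u_j · u_j)) · u_j.

Step by step this gives:
  u_1 = (-3, 2, -2)
  u_2 = (-16/17, 5/17, 29/17)
  u_3 = (64/33, 112/33, 16/33)

Orthogonality check:
  u_2 · u_1 = 0 (should be 0)
  u_3 · u_1 = 0 (should be 0)
  u_3 · u_2 = 0 (should be 0)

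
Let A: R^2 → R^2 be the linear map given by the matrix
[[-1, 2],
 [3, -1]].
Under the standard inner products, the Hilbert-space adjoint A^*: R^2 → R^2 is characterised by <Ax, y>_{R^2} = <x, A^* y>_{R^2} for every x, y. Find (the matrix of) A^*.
A^* = A^T =
[[-1, 3],
 [2, -1]]

For real matrices with standard dot products, the defining identity <Ax, y> = <x, A^* y> gives (Ax)^T y = x^T (A^*) y, i.e. x^T A^T y = x^T (A^*) y. Since this holds for all x, y, we must have A^* = A^T. Therefore
A^* =
[[-1, 3],
 [2, -1]].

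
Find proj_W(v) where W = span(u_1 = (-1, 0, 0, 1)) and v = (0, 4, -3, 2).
proj_W(v) = (-1, 0, 0, 1)

Set up U = [u_1 | ... | u_1] ∈ R^(4×1). The projector onto W = col(U) is P = U (U^T U)^(-1) U^T.
Compute U^T U =
  [2],
and U^T v = (2).
Solve U^T U · c = U^T v for the coefficients: c = (1). The projection is proj_W(v) = U c.
Check: (v - proj_W(v)) · u_1 = 0  (should be 0).
Result: proj_W(v) = (-1, 0, 0, 1).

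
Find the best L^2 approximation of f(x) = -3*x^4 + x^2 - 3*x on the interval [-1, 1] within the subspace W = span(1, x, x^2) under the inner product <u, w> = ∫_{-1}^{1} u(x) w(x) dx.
g(x) = -11*x^2/7 - 3*x + 9/35

The best approximation g ∈ W is the orthogonal projection of f onto W. Writing g = a_0 + a_1 x + a_2 x^2, the coefficients solve the normal equations G · a = b where
  G_{ij} = <φ_i, φ_j> and b_i = <f, φ_i>, with φ_0 = 1, φ_1 = x, φ_2 = x^2.
G =
  [2, 0, 2/3]
  [0, 2/3, 0]
  [2/3, 0, 2/5],
b = (-8/15, -2, -16/35).
Solving gives a_0 = 9/35, a_1 = -3, a_2 = -11/7, so
  g(x) = -11*x^2/7 - 3*x + 9/35.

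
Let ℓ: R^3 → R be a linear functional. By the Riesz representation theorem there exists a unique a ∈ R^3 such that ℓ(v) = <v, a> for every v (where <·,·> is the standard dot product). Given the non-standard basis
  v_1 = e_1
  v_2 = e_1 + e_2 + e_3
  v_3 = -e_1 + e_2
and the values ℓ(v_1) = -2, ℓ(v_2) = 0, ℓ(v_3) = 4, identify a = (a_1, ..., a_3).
a = (-2, 2, 0)

Write a = (a_1, ..., a_3) in the standard basis. For each basis vector v_i, ℓ(v_i) = <v_i, a> is a linear equation in the a_j's. Collect the n equations into a matrix system V a = ℓ, where row i of V is v_i (expressed in the standard basis). Since V is invertible (lower-triangular with 1s on the diagonal, up to permutation), solve by back-substitution:
  V =
[[1, 0, 0],
 [1, 1, 1],
 [-1, 1, 0]]
  V a = (-2, 0, 4)
Solving gives a = (-2, 2, 0).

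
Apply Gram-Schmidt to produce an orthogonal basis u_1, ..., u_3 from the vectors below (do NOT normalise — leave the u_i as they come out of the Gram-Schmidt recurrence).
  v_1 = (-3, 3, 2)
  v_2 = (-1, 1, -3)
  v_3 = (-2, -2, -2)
Orthogonal basis:
  u_1 = (-3, 3, 2)
  u_2 = (-1, 1, -3)
  u_3 = (-2, -2, 0)

Apply the Gram-Schmidt recurrence
  u_1 = v_1
  u_i = v_i − Σ_{j<i} ((v_i · u_j) / (u_j · u_j)) · u_j.

Step by step this gives:
  u_1 = (-3, 3, 2)
  u_2 = (-1, 1, -3)
  u_3 = (-2, -2, 0)

Orthogonality check:
  u_2 · u_1 = 0 (should be 0)
  u_3 · u_1 = 0 (should be 0)
  u_3 · u_2 = 0 (should be 0)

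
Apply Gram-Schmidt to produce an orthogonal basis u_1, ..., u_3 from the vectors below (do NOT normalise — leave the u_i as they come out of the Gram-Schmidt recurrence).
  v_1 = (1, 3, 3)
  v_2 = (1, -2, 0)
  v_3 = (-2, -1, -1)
Orthogonal basis:
  u_1 = (1, 3, 3)
  u_2 = (24/19, -23/19, 15/19)
  u_3 = (-6/7, -3/7, 5/7)

Apply the Gram-Schmidt recurrence
  u_1 = v_1
  u_i = v_i − Σ_{j<i} ((v_i · u_j) / (u_j · u_j)) · u_j.

Step by step this gives:
  u_1 = (1, 3, 3)
  u_2 = (24/19, -23/19, 15/19)
  u_3 = (-6/7, -3/7, 5/7)

Orthogonality check:
  u_2 · u_1 = 0 (should be 0)
  u_3 · u_1 = 0 (should be 0)
  u_3 · u_2 = 0 (should be 0)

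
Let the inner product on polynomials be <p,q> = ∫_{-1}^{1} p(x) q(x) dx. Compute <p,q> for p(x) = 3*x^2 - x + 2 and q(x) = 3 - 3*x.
<p,q> = 20

Expand the product: p(x)·q(x) = -9*x^3 + 12*x^2 - 9*x + 6.
∫_{-1}^{1} of each monomial x^k gives [2/(k+1) if k even, 0 if k odd]. Integrating term-by-term (or equivalently evaluating the antiderivative F(x) = -9*x^4/4 + 4*x^3 - 9*x^2/2 + 6*x at the endpoints):
  F(1) − F(−1) = 13/4 − (-67/4) = 20.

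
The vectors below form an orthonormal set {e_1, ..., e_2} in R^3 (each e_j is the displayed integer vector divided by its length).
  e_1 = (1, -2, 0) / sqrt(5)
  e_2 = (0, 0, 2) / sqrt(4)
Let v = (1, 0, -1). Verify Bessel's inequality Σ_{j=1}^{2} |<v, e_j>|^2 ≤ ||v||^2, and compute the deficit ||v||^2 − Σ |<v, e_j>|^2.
Σ |<v, e_j>|^2 = 6/5; ||v||^2 = 2; deficit = 4/5

Write each e_j = u_j / sqrt(<u_j, u_j>) where u_j is the displayed integer vector. Then <v, e_j> = <v, u_j> / sqrt(<u_j, u_j>), so |<v, e_j>|^2 = <v, u_j>^2 / <u_j, u_j>.
Coefficients: <v, e_1> = 1/sqrt(5), <v, e_2> = -2/sqrt(4).
Square and sum: Σ |<v, e_j>|^2 = 6/5.
Compute ||v||^2 = v·v = 2.
Deficit = 2 − 6/5 = 4/5 ≥ 0, confirming Bessel's inequality. (The deficit equals ||v − Σ <v,e_j> e_j||^2, the squared distance from v to span{e_j}.)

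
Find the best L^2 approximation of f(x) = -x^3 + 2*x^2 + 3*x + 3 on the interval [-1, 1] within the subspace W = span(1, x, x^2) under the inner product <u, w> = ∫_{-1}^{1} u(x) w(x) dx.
g(x) = 2*x^2 + 12*x/5 + 3

The best approximation g ∈ W is the orthogonal projection of f onto W. Writing g = a_0 + a_1 x + a_2 x^2, the coefficients solve the normal equations G · a = b where
  G_{ij} = <φ_i, φ_j> and b_i = <f, φ_i>, with φ_0 = 1, φ_1 = x, φ_2 = x^2.
G =
  [2, 0, 2/3]
  [0, 2/3, 0]
  [2/3, 0, 2/5],
b = (22/3, 8/5, 14/5).
Solving gives a_0 = 3, a_1 = 12/5, a_2 = 2, so
  g(x) = 2*x^2 + 12*x/5 + 3.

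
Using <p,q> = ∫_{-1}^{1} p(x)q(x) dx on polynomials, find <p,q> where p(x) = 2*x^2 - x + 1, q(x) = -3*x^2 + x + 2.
<p,q> = 8/5

Expand the product: p(x)·q(x) = -6*x^4 + 5*x^3 - x + 2.
∫_{-1}^{1} of each monomial x^k gives [2/(k+1) if k even, 0 if k odd]. Integrating term-by-term (or equivalently evaluating the antiderivative F(x) = -6*x^5/5 + 5*x^4/4 - x^2/2 + 2*x at the endpoints):
  F(1) − F(−1) = 31/20 − (-1/20) = 8/5.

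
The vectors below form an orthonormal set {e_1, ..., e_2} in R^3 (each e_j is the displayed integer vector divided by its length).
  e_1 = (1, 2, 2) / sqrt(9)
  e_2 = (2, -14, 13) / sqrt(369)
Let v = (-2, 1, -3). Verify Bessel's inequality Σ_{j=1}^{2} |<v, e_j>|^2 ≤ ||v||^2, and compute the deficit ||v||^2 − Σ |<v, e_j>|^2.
Σ |<v, e_j>|^2 = 525/41; ||v||^2 = 14; deficit = 49/41

Write each e_j = u_j / sqrt(<u_j, u_j>) where u_j is the displayed integer vector. Then <v, e_j> = <v, u_j> / sqrt(<u_j, u_j>), so |<v, e_j>|^2 = <v, u_j>^2 / <u_j, u_j>.
Coefficients: <v, e_1> = -6/sqrt(9), <v, e_2> = -57/sqrt(369).
Square and sum: Σ |<v, e_j>|^2 = 525/41.
Compute ||v||^2 = v·v = 14.
Deficit = 14 − 525/41 = 49/41 ≥ 0, confirming Bessel's inequality. (The deficit equals ||v − Σ <v,e_j> e_j||^2, the squared distance from v to span{e_j}.)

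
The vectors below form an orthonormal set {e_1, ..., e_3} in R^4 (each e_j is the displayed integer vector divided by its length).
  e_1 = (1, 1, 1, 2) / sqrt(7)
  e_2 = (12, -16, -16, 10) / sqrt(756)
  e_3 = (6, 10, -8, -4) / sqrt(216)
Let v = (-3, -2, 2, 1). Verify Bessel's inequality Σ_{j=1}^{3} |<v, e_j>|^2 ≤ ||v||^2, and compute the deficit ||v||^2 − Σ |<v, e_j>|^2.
Σ |<v, e_j>|^2 = 299/18; ||v||^2 = 18; deficit = 25/18

Write each e_j = u_j / sqrt(<u_j, u_j>) where u_j is the displayed integer vector. Then <v, e_j> = <v, u_j> / sqrt(<u_j, u_j>), so |<v, e_j>|^2 = <v, u_j>^2 / <u_j, u_j>.
Coefficients: <v, e_1> = -1/sqrt(7), <v, e_2> = -26/sqrt(756), <v, e_3> = -58/sqrt(216).
Square and sum: Σ |<v, e_j>|^2 = 299/18.
Compute ||v||^2 = v·v = 18.
Deficit = 18 − 299/18 = 25/18 ≥ 0, confirming Bessel's inequality. (The deficit equals ||v − Σ <v,e_j> e_j||^2, the squared distance from v to span{e_j}.)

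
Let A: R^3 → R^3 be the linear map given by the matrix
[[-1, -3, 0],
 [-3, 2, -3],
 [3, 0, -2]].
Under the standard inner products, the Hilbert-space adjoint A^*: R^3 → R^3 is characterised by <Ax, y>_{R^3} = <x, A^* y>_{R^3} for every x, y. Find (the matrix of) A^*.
A^* = A^T =
[[-1, -3, 3],
 [-3, 2, 0],
 [0, -3, -2]]

For real matrices with standard dot products, the defining identity <Ax, y> = <x, A^* y> gives (Ax)^T y = x^T (A^*) y, i.e. x^T A^T y = x^T (A^*) y. Since this holds for all x, y, we must have A^* = A^T. Therefore
A^* =
[[-1, -3, 3],
 [-3, 2, 0],
 [0, -3, -2]].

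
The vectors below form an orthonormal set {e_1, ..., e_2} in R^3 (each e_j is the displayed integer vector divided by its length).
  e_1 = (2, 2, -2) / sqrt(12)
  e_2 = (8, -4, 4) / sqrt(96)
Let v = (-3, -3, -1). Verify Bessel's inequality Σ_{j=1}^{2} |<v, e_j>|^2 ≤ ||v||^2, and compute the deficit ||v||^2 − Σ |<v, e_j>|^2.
Σ |<v, e_j>|^2 = 11; ||v||^2 = 19; deficit = 8

Write each e_j = u_j / sqrt(<u_j, u_j>) where u_j is the displayed integer vector. Then <v, e_j> = <v, u_j> / sqrt(<u_j, u_j>), so |<v, e_j>|^2 = <v, u_j>^2 / <u_j, u_j>.
Coefficients: <v, e_1> = -10/sqrt(12), <v, e_2> = -16/sqrt(96).
Square and sum: Σ |<v, e_j>|^2 = 11.
Compute ||v||^2 = v·v = 19.
Deficit = 19 − 11 = 8 ≥ 0, confirming Bessel's inequality. (The deficit equals ||v − Σ <v,e_j> e_j||^2, the squared distance from v to span{e_j}.)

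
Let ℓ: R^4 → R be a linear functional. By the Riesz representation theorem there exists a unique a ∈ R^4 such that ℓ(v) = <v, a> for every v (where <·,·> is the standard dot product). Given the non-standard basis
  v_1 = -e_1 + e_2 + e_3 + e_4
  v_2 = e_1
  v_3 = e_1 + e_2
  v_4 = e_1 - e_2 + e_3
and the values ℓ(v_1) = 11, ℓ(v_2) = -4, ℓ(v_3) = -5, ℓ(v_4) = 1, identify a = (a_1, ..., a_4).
a = (-4, -1, 4, 4)

Write a = (a_1, ..., a_4) in the standard basis. For each basis vector v_i, ℓ(v_i) = <v_i, a> is a linear equation in the a_j's. Collect the n equations into a matrix system V a = ℓ, where row i of V is v_i (expressed in the standard basis). Since V is invertible (lower-triangular with 1s on the diagonal, up to permutation), solve by back-substitution:
  V =
[[-1, 1, 1, 1],
 [1, 0, 0, 0],
 [1, 1, 0, 0],
 [1, -1, 1, 0]]
  V a = (11, -4, -5, 1)
Solving gives a = (-4, -1, 4, 4).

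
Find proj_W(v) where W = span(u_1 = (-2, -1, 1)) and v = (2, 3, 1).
proj_W(v) = (2, 1, -1)

Set up U = [u_1 | ... | u_1] ∈ R^(3×1). The projector onto W = col(U) is P = U (U^T U)^(-1) U^T.
Compute U^T U =
  [6],
and U^T v = (-6).
Solve U^T U · c = U^T v for the coefficients: c = (-1). The projection is proj_W(v) = U c.
Check: (v - proj_W(v)) · u_1 = 0  (should be 0).
Result: proj_W(v) = (2, 1, -1).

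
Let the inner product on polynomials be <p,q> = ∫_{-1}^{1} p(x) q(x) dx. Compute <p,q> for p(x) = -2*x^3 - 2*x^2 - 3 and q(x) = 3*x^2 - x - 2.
<p,q> = 106/15

Expand the product: p(x)·q(x) = -6*x^5 - 4*x^4 + 6*x^3 - 5*x^2 + 3*x + 6.
∫_{-1}^{1} of each monomial x^k gives [2/(k+1) if k even, 0 if k odd]. Integrating term-by-term (or equivalently evaluating the antiderivative F(x) = -x^6 - 4*x^5/5 + 3*x^4/2 - 5*x^3/3 + 3*x^2/2 + 6*x at the endpoints):
  F(1) − F(−1) = 83/15 − (-23/15) = 106/15.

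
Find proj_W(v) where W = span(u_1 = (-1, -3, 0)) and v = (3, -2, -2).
proj_W(v) = (-3/10, -9/10, 0)

Set up U = [u_1 | ... | u_1] ∈ R^(3×1). The projector onto W = col(U) is P = U (U^T U)^(-1) U^T.
Compute U^T U =
  [10],
and U^T v = (3).
Solve U^T U · c = U^T v for the coefficients: c = (3/10). The projection is proj_W(v) = U c.
Check: (v - proj_W(v)) · u_1 = 0  (should be 0).
Result: proj_W(v) = (-3/10, -9/10, 0).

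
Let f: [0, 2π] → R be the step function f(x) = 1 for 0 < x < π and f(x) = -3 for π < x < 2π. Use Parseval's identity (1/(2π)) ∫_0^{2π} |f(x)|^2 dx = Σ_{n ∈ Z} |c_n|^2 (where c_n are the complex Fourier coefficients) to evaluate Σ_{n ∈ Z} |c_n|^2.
Σ |c_n|^2 = 5

Parseval equates the L^2 energy of f (normalised by 1/(2π)) with the ℓ^2 sum of its Fourier coefficients: (1/(2π)) ∫_0^{2π} |f|^2 = Σ |c_n|^2.
Compute the left side: (1/(2π)) [∫_0^π 1^2 dx + ∫_π^{2π} (-3)^2 dx] = (1/(2π)) · (1π + 9π) = (1 + 9)/2 = 5.
So Σ_{n ∈ Z} |c_n|^2 = 5.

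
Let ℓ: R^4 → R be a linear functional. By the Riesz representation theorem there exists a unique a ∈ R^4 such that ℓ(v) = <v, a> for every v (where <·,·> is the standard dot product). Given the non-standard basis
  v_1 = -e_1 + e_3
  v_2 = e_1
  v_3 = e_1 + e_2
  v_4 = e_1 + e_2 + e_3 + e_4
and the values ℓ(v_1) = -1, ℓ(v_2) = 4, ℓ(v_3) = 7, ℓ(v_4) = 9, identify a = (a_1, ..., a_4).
a = (4, 3, 3, -1)

Write a = (a_1, ..., a_4) in the standard basis. For each basis vector v_i, ℓ(v_i) = <v_i, a> is a linear equation in the a_j's. Collect the n equations into a matrix system V a = ℓ, where row i of V is v_i (expressed in the standard basis). Since V is invertible (lower-triangular with 1s on the diagonal, up to permutation), solve by back-substitution:
  V =
[[-1, 0, 1, 0],
 [1, 0, 0, 0],
 [1, 1, 0, 0],
 [1, 1, 1, 1]]
  V a = (-1, 4, 7, 9)
Solving gives a = (4, 3, 3, -1).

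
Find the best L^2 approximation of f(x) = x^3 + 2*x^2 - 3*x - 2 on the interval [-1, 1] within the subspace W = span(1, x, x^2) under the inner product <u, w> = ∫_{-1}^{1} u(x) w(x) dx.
g(x) = 2*x^2 - 12*x/5 - 2

The best approximation g ∈ W is the orthogonal projection of f onto W. Writing g = a_0 + a_1 x + a_2 x^2, the coefficients solve the normal equations G · a = b where
  G_{ij} = <φ_i, φ_j> and b_i = <f, φ_i>, with φ_0 = 1, φ_1 = x, φ_2 = x^2.
G =
  [2, 0, 2/3]
  [0, 2/3, 0]
  [2/3, 0, 2/5],
b = (-8/3, -8/5, -8/15).
Solving gives a_0 = -2, a_1 = -12/5, a_2 = 2, so
  g(x) = 2*x^2 - 12*x/5 - 2.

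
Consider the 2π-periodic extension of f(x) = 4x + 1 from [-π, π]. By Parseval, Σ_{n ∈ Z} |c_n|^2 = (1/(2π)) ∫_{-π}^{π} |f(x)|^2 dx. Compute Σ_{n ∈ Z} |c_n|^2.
Σ |c_n|^2 = 16π^2/3 + 1

Expand and integrate term by term over [-π, π]:
  ∫ (4x)^2 dx = 16·(2π^3/3); ∫ 2·4·(1)·x dx = 0 (odd integrand); ∫ 1^2 dx = 1·2π.
So (1/(2π)) ∫_{-π}^{π} (4x + 1)^2 dx = 16π^2/3 + 1 = 16π^2/3 + 1.
Parseval ⇒ Σ |c_n|^2 = 16π^2/3 + 1.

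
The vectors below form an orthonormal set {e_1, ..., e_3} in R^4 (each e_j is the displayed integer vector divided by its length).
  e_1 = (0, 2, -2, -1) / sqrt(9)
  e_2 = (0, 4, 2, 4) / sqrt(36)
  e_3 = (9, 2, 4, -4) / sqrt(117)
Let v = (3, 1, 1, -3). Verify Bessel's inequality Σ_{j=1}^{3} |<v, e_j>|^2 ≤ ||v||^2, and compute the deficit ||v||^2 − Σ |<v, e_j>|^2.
Σ |<v, e_j>|^2 = 251/13; ||v||^2 = 20; deficit = 9/13

Write each e_j = u_j / sqrt(<u_j, u_j>) where u_j is the displayed integer vector. Then <v, e_j> = <v, u_j> / sqrt(<u_j, u_j>), so |<v, e_j>|^2 = <v, u_j>^2 / <u_j, u_j>.
Coefficients: <v, e_1> = 3/sqrt(9), <v, e_2> = -6/sqrt(36), <v, e_3> = 45/sqrt(117).
Square and sum: Σ |<v, e_j>|^2 = 251/13.
Compute ||v||^2 = v·v = 20.
Deficit = 20 − 251/13 = 9/13 ≥ 0, confirming Bessel's inequality. (The deficit equals ||v − Σ <v,e_j> e_j||^2, the squared distance from v to span{e_j}.)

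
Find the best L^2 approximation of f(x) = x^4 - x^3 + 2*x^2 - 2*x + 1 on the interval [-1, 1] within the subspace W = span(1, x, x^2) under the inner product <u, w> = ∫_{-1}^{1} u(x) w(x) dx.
g(x) = 20*x^2/7 - 13*x/5 + 32/35

The best approximation g ∈ W is the orthogonal projection of f onto W. Writing g = a_0 + a_1 x + a_2 x^2, the coefficients solve the normal equations G · a = b where
  G_{ij} = <φ_i, φ_j> and b_i = <f, φ_i>, with φ_0 = 1, φ_1 = x, φ_2 = x^2.
G =
  [2, 0, 2/3]
  [0, 2/3, 0]
  [2/3, 0, 2/5],
b = (56/15, -26/15, 184/105).
Solving gives a_0 = 32/35, a_1 = -13/5, a_2 = 20/7, so
  g(x) = 20*x^2/7 - 13*x/5 + 32/35.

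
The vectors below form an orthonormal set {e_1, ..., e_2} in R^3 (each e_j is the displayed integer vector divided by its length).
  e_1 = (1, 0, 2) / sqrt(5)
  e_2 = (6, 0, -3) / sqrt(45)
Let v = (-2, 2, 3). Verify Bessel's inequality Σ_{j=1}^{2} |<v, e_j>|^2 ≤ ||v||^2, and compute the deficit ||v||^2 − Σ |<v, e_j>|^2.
Σ |<v, e_j>|^2 = 13; ||v||^2 = 17; deficit = 4

Write each e_j = u_j / sqrt(<u_j, u_j>) where u_j is the displayed integer vector. Then <v, e_j> = <v, u_j> / sqrt(<u_j, u_j>), so |<v, e_j>|^2 = <v, u_j>^2 / <u_j, u_j>.
Coefficients: <v, e_1> = 4/sqrt(5), <v, e_2> = -21/sqrt(45).
Square and sum: Σ |<v, e_j>|^2 = 13.
Compute ||v||^2 = v·v = 17.
Deficit = 17 − 13 = 4 ≥ 0, confirming Bessel's inequality. (The deficit equals ||v − Σ <v,e_j> e_j||^2, the squared distance from v to span{e_j}.)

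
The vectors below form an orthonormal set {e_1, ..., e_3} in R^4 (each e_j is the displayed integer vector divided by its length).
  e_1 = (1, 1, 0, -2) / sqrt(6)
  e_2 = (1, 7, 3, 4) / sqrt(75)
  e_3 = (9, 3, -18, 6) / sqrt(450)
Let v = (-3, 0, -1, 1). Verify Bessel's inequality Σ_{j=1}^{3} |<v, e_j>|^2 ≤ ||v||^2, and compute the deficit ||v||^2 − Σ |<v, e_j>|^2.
Σ |<v, e_j>|^2 = 106/25; ||v||^2 = 11; deficit = 169/25

Write each e_j = u_j / sqrt(<u_j, u_j>) where u_j is the displayed integer vector. Then <v, e_j> = <v, u_j> / sqrt(<u_j, u_j>), so |<v, e_j>|^2 = <v, u_j>^2 / <u_j, u_j>.
Coefficients: <v, e_1> = -5/sqrt(6), <v, e_2> = -2/sqrt(75), <v, e_3> = -3/sqrt(450).
Square and sum: Σ |<v, e_j>|^2 = 106/25.
Compute ||v||^2 = v·v = 11.
Deficit = 11 − 106/25 = 169/25 ≥ 0, confirming Bessel's inequality. (The deficit equals ||v − Σ <v,e_j> e_j||^2, the squared distance from v to span{e_j}.)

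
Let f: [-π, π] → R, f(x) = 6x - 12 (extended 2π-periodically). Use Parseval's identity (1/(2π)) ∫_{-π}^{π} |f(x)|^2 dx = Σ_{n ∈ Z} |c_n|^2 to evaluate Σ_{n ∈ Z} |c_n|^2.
Σ |c_n|^2 = 12π^2 + 144

Expand and integrate term by term over [-π, π]:
  ∫ (6x)^2 dx = 36·(2π^3/3); ∫ 2·6·(-12)·x dx = 0 (odd integrand); ∫ (-12)^2 dx = 144·2π.
So (1/(2π)) ∫_{-π}^{π} (6x - 12)^2 dx = 36π^2/3 + 144 = 12π^2 + 144.
Parseval ⇒ Σ |c_n|^2 = 12π^2 + 144.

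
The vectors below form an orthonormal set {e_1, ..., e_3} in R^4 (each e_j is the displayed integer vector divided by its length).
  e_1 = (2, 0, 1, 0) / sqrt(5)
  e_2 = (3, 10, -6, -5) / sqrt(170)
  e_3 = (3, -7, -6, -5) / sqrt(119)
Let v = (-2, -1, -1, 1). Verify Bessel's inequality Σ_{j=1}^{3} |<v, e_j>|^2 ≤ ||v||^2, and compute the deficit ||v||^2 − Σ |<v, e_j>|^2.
Σ |<v, e_j>|^2 = 89/14; ||v||^2 = 7; deficit = 9/14

Write each e_j = u_j / sqrt(<u_j, u_j>) where u_j is the displayed integer vector. Then <v, e_j> = <v, u_j> / sqrt(<u_j, u_j>), so |<v, e_j>|^2 = <v, u_j>^2 / <u_j, u_j>.
Coefficients: <v, e_1> = -5/sqrt(5), <v, e_2> = -15/sqrt(170), <v, e_3> = 2/sqrt(119).
Square and sum: Σ |<v, e_j>|^2 = 89/14.
Compute ||v||^2 = v·v = 7.
Deficit = 7 − 89/14 = 9/14 ≥ 0, confirming Bessel's inequality. (The deficit equals ||v − Σ <v,e_j> e_j||^2, the squared distance from v to span{e_j}.)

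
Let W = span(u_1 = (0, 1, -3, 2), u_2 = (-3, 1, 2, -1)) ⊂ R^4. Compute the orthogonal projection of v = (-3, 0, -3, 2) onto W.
proj_W(v) = (-45/23, 307/161, -396/161, 13/7)

Set up U = [u_1 | ... | u_2] ∈ R^(4×2). The projector onto W = col(U) is P = U (U^T U)^(-1) U^T.
Compute U^T U =
  [14, -7]
  [-7, 15],
and U^T v = (13, 1).
Solve U^T U · c = U^T v for the coefficients: c = (202/161, 15/23). The projection is proj_W(v) = U c.
Check: (v - proj_W(v)) · u_1 = 0  (should be 0).
Check: (v - proj_W(v)) · u_2 = 0  (should be 0).
Result: proj_W(v) = (-45/23, 307/161, -396/161, 13/7).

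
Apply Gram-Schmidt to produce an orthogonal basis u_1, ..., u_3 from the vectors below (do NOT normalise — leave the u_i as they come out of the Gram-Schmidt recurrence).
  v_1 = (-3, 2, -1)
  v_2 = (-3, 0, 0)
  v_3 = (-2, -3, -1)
Orthogonal basis:
  u_1 = (-3, 2, -1)
  u_2 = (-15/14, -9/7, 9/14)
  u_3 = (0, -1, -2)

Apply the Gram-Schmidt recurrence
  u_1 = v_1
  u_i = v_i − Σ_{j<i} ((v_i · u_j) / (u_j · u_j)) · u_j.

Step by step this gives:
  u_1 = (-3, 2, -1)
  u_2 = (-15/14, -9/7, 9/14)
  u_3 = (0, -1, -2)

Orthogonality check:
  u_2 · u_1 = 0 (should be 0)
  u_3 · u_1 = 0 (should be 0)
  u_3 · u_2 = 0 (should be 0)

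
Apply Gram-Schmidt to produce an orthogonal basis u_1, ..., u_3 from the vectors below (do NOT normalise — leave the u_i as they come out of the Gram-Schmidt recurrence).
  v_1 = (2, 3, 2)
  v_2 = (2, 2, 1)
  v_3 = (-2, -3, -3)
Orthogonal basis:
  u_1 = (2, 3, 2)
  u_2 = (10/17, -2/17, -7/17)
  u_3 = (-2/9, 4/9, -4/9)

Apply the Gram-Schmidt recurrence
  u_1 = v_1
  u_i = v_i − Σ_{j<i} ((v_i · u_j) / (u_j · u_j)) · u_j.

Step by step this gives:
  u_1 = (2, 3, 2)
  u_2 = (10/17, -2/17, -7/17)
  u_3 = (-2/9, 4/9, -4/9)

Orthogonality check:
  u_2 · u_1 = 0 (should be 0)
  u_3 · u_1 = 0 (should be 0)
  u_3 · u_2 = 0 (should be 0)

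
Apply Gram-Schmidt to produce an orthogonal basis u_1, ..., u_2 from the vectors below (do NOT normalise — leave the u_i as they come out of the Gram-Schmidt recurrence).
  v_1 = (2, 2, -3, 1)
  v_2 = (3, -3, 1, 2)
Orthogonal basis:
  u_1 = (2, 2, -3, 1)
  u_2 = (28/9, -26/9, 5/6, 37/18)

Apply the Gram-Schmidt recurrence
  u_1 = v_1
  u_i = v_i − Σ_{j<i} ((v_i · u_j) / (u_j · u_j)) · u_j.

Step by step this gives:
  u_1 = (2, 2, -3, 1)
  u_2 = (28/9, -26/9, 5/6, 37/18)

Orthogonality check:
  u_2 · u_1 = 0 (should be 0)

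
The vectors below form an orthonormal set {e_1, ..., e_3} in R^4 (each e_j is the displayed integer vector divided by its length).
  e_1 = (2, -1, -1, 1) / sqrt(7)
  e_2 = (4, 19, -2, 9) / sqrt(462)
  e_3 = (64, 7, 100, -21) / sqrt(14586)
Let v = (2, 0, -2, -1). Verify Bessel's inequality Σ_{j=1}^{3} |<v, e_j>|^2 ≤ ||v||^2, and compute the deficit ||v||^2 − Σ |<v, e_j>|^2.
Σ |<v, e_j>|^2 = 49/13; ||v||^2 = 9; deficit = 68/13

Write each e_j = u_j / sqrt(<u_j, u_j>) where u_j is the displayed integer vector. Then <v, e_j> = <v, u_j> / sqrt(<u_j, u_j>), so |<v, e_j>|^2 = <v, u_j>^2 / <u_j, u_j>.
Coefficients: <v, e_1> = 5/sqrt(7), <v, e_2> = 3/sqrt(462), <v, e_3> = -51/sqrt(14586).
Square and sum: Σ |<v, e_j>|^2 = 49/13.
Compute ||v||^2 = v·v = 9.
Deficit = 9 − 49/13 = 68/13 ≥ 0, confirming Bessel's inequality. (The deficit equals ||v − Σ <v,e_j> e_j||^2, the squared distance from v to span{e_j}.)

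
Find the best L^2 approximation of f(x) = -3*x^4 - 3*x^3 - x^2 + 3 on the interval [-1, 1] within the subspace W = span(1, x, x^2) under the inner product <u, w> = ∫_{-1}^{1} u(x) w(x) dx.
g(x) = -25*x^2/7 - 9*x/5 + 114/35

The best approximation g ∈ W is the orthogonal projection of f onto W. Writing g = a_0 + a_1 x + a_2 x^2, the coefficients solve the normal equations G · a = b where
  G_{ij} = <φ_i, φ_j> and b_i = <f, φ_i>, with φ_0 = 1, φ_1 = x, φ_2 = x^2.
G =
  [2, 0, 2/3]
  [0, 2/3, 0]
  [2/3, 0, 2/5],
b = (62/15, -6/5, 26/35).
Solving gives a_0 = 114/35, a_1 = -9/5, a_2 = -25/7, so
  g(x) = -25*x^2/7 - 9*x/5 + 114/35.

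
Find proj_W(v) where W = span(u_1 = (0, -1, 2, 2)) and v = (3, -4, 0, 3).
proj_W(v) = (0, -10/9, 20/9, 20/9)

Set up U = [u_1 | ... | u_1] ∈ R^(4×1). The projector onto W = col(U) is P = U (U^T U)^(-1) U^T.
Compute U^T U =
  [9],
and U^T v = (10).
Solve U^T U · c = U^T v for the coefficients: c = (10/9). The projection is proj_W(v) = U c.
Check: (v - proj_W(v)) · u_1 = 0  (should be 0).
Result: proj_W(v) = (0, -10/9, 20/9, 20/9).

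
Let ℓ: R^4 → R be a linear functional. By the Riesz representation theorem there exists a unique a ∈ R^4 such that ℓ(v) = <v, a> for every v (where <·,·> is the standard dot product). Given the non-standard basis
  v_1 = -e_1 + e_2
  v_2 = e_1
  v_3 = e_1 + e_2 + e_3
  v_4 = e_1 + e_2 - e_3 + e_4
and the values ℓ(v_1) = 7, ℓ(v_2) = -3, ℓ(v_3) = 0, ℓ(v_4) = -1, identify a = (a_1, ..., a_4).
a = (-3, 4, -1, -3)

Write a = (a_1, ..., a_4) in the standard basis. For each basis vector v_i, ℓ(v_i) = <v_i, a> is a linear equation in the a_j's. Collect the n equations into a matrix system V a = ℓ, where row i of V is v_i (expressed in the standard basis). Since V is invertible (lower-triangular with 1s on the diagonal, up to permutation), solve by back-substitution:
  V =
[[-1, 1, 0, 0],
 [1, 0, 0, 0],
 [1, 1, 1, 0],
 [1, 1, -1, 1]]
  V a = (7, -3, 0, -1)
Solving gives a = (-3, 4, -1, -3).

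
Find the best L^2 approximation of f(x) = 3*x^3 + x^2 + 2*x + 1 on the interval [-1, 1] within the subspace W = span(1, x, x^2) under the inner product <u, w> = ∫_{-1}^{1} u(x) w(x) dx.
g(x) = x^2 + 19*x/5 + 1

The best approximation g ∈ W is the orthogonal projection of f onto W. Writing g = a_0 + a_1 x + a_2 x^2, the coefficients solve the normal equations G · a = b where
  G_{ij} = <φ_i, φ_j> and b_i = <f, φ_i>, with φ_0 = 1, φ_1 = x, φ_2 = x^2.
G =
  [2, 0, 2/3]
  [0, 2/3, 0]
  [2/3, 0, 2/5],
b = (8/3, 38/15, 16/15).
Solving gives a_0 = 1, a_1 = 19/5, a_2 = 1, so
  g(x) = x^2 + 19*x/5 + 1.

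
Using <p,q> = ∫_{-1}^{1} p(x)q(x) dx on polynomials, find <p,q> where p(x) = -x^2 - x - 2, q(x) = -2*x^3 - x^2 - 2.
<p,q> = 178/15

Expand the product: p(x)·q(x) = 2*x^5 + 3*x^4 + 5*x^3 + 4*x^2 + 2*x + 4.
∫_{-1}^{1} of each monomial x^k gives [2/(k+1) if k even, 0 if k odd]. Integrating term-by-term (or equivalently evaluating the antiderivative F(x) = x^6/3 + 3*x^5/5 + 5*x^4/4 + 4*x^3/3 + x^2 + 4*x at the endpoints):
  F(1) − F(−1) = 511/60 − (-67/20) = 178/15.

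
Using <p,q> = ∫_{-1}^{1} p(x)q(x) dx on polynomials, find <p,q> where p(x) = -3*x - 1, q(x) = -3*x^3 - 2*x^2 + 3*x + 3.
<p,q> = -106/15

Expand the product: p(x)·q(x) = 9*x^4 + 9*x^3 - 7*x^2 - 12*x - 3.
∫_{-1}^{1} of each monomial x^k gives [2/(k+1) if k even, 0 if k odd]. Integrating term-by-term (or equivalently evaluating the antiderivative F(x) = 9*x^5/5 + 9*x^4/4 - 7*x^3/3 - 6*x^2 - 3*x at the endpoints):
  F(1) − F(−1) = -437/60 − (-13/60) = -106/15.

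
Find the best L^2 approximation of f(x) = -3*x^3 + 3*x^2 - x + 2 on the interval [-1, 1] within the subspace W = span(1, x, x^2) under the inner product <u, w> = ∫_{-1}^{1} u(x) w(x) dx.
g(x) = 3*x^2 - 14*x/5 + 2

The best approximation g ∈ W is the orthogonal projection of f onto W. Writing g = a_0 + a_1 x + a_2 x^2, the coefficients solve the normal equations G · a = b where
  G_{ij} = <φ_i, φ_j> and b_i = <f, φ_i>, with φ_0 = 1, φ_1 = x, φ_2 = x^2.
G =
  [2, 0, 2/3]
  [0, 2/3, 0]
  [2/3, 0, 2/5],
b = (6, -28/15, 38/15).
Solving gives a_0 = 2, a_1 = -14/5, a_2 = 3, so
  g(x) = 3*x^2 - 14*x/5 + 2.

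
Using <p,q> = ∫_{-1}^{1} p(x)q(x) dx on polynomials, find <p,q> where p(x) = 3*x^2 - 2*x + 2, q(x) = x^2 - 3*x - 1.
<p,q> = 8/15

Expand the product: p(x)·q(x) = 3*x^4 - 11*x^3 + 5*x^2 - 4*x - 2.
∫_{-1}^{1} of each monomial x^k gives [2/(k+1) if k even, 0 if k odd]. Integrating term-by-term (or equivalently evaluating the antiderivative F(x) = 3*x^5/5 - 11*x^4/4 + 5*x^3/3 - 2*x^2 - 2*x at the endpoints):
  F(1) − F(−1) = -269/60 − (-301/60) = 8/15.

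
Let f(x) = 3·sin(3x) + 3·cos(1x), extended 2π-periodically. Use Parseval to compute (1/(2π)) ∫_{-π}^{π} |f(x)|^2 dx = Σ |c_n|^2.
Σ |c_n|^2 = 9

Expand |f|^2 and use orthogonality of {sin(nx), cos(mx)} on [-π, π]:
  ∫_{-π}^{π} sin(nx)^2 dx = π, ∫ cos(mx)^2 dx = π, and cross terms integrate to 0.
So ∫_{-π}^{π} f(x)^2 dx = 3^2 · π + 3^2 · π = (9 + 9)π.
Divide by 2π: (9 + 9)/2 = 9.
By Parseval, this equals Σ |c_n|^2.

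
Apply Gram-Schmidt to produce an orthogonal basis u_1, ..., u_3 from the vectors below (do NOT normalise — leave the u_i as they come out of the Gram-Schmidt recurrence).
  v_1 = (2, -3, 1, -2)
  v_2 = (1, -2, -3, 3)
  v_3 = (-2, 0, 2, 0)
Orthogonal basis:
  u_1 = (2, -3, 1, -2)
  u_2 = (10/9, -13/6, -53/18, 26/9)
  u_3 = (-572/413, -454/413, 442/413, 330/413)

Apply the Gram-Schmidt recurrence
  u_1 = v_1
  u_i = v_i − Σ_{j<i} ((v_i · u_j) / (u_j · u_j)) · u_j.

Step by step this gives:
  u_1 = (2, -3, 1, -2)
  u_2 = (10/9, -13/6, -53/18, 26/9)
  u_3 = (-572/413, -454/413, 442/413, 330/413)

Orthogonality check:
  u_2 · u_1 = 0 (should be 0)
  u_3 · u_1 = 0 (should be 0)
  u_3 · u_2 = 0 (should be 0)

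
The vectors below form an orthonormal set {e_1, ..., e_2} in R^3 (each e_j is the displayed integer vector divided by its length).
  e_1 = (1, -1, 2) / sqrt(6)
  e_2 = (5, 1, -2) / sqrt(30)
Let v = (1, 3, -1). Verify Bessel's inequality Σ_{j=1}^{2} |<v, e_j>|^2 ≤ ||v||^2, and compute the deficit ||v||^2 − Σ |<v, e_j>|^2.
Σ |<v, e_j>|^2 = 6; ||v||^2 = 11; deficit = 5

Write each e_j = u_j / sqrt(<u_j, u_j>) where u_j is the displayed integer vector. Then <v, e_j> = <v, u_j> / sqrt(<u_j, u_j>), so |<v, e_j>|^2 = <v, u_j>^2 / <u_j, u_j>.
Coefficients: <v, e_1> = -4/sqrt(6), <v, e_2> = 10/sqrt(30).
Square and sum: Σ |<v, e_j>|^2 = 6.
Compute ||v||^2 = v·v = 11.
Deficit = 11 − 6 = 5 ≥ 0, confirming Bessel's inequality. (The deficit equals ||v − Σ <v,e_j> e_j||^2, the squared distance from v to span{e_j}.)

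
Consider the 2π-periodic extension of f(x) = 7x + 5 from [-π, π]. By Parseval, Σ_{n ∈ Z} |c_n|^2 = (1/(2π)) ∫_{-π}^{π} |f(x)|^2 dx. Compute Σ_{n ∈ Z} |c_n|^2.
Σ |c_n|^2 = 49π^2/3 + 25

Expand and integrate term by term over [-π, π]:
  ∫ (7x)^2 dx = 49·(2π^3/3); ∫ 2·7·(5)·x dx = 0 (odd integrand); ∫ 5^2 dx = 25·2π.
So (1/(2π)) ∫_{-π}^{π} (7x + 5)^2 dx = 49π^2/3 + 25 = 49π^2/3 + 25.
Parseval ⇒ Σ |c_n|^2 = 49π^2/3 + 25.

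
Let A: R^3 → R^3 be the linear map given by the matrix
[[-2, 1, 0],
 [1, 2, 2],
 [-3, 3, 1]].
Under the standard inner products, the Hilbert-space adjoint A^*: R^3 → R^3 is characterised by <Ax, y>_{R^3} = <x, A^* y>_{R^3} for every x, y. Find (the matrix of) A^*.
A^* = A^T =
[[-2, 1, -3],
 [1, 2, 3],
 [0, 2, 1]]

For real matrices with standard dot products, the defining identity <Ax, y> = <x, A^* y> gives (Ax)^T y = x^T (A^*) y, i.e. x^T A^T y = x^T (A^*) y. Since this holds for all x, y, we must have A^* = A^T. Therefore
A^* =
[[-2, 1, -3],
 [1, 2, 3],
 [0, 2, 1]].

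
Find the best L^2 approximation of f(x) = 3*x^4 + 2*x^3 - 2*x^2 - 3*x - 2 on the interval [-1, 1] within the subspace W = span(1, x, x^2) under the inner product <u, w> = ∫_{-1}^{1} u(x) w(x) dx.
g(x) = 4*x^2/7 - 9*x/5 - 79/35

The best approximation g ∈ W is the orthogonal projection of f onto W. Writing g = a_0 + a_1 x + a_2 x^2, the coefficients solve the normal equations G · a = b where
  G_{ij} = <φ_i, φ_j> and b_i = <f, φ_i>, with φ_0 = 1, φ_1 = x, φ_2 = x^2.
G =
  [2, 0, 2/3]
  [0, 2/3, 0]
  [2/3, 0, 2/5],
b = (-62/15, -6/5, -134/105).
Solving gives a_0 = -79/35, a_1 = -9/5, a_2 = 4/7, so
  g(x) = 4*x^2/7 - 9*x/5 - 79/35.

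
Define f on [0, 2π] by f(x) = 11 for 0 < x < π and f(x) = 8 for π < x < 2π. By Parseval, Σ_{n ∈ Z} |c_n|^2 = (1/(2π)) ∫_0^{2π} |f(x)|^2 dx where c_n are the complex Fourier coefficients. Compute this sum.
Σ |c_n|^2 = 185/2

Parseval equates the L^2 energy of f (normalised by 1/(2π)) with the ℓ^2 sum of its Fourier coefficients: (1/(2π)) ∫_0^{2π} |f|^2 = Σ |c_n|^2.
Compute the left side: (1/(2π)) [∫_0^π 11^2 dx + ∫_π^{2π} 8^2 dx] = (1/(2π)) · (121π + 64π) = (121 + 64)/2 = 185/2.
So Σ_{n ∈ Z} |c_n|^2 = 185/2.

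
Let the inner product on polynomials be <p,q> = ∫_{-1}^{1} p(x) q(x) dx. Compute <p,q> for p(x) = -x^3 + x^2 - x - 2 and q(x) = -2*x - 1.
<p,q> = 82/15

Expand the product: p(x)·q(x) = 2*x^4 - x^3 + x^2 + 5*x + 2.
∫_{-1}^{1} of each monomial x^k gives [2/(k+1) if k even, 0 if k odd]. Integrating term-by-term (or equivalently evaluating the antiderivative F(x) = 2*x^5/5 - x^4/4 + x^3/3 + 5*x^2/2 + 2*x at the endpoints):
  F(1) − F(−1) = 299/60 − (-29/60) = 82/15.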